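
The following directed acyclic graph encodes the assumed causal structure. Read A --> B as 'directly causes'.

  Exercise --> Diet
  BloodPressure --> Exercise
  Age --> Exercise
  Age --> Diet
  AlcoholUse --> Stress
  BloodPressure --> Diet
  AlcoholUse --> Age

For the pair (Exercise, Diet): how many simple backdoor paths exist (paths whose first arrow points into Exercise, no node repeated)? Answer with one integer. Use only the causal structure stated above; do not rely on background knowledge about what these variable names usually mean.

A backdoor path from Exercise to Diet is any simple undirected path whose first edge points into Exercise (i.e. leaves Exercise via a parent).
Parents of Exercise: {Age, BloodPressure}.
Enumerating:
  P1: Exercise <- Age -> Diet
  P2: Exercise <- BloodPressure -> Diet
That exhausts the simple backdoor paths. Count: 2.

2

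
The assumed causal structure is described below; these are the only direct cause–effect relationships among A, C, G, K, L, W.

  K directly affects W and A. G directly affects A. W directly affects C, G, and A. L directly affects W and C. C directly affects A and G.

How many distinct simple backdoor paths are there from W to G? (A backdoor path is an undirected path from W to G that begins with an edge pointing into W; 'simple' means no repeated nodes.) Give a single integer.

4

A backdoor path from W to G is any simple undirected path whose first edge points into W (i.e. leaves W via a parent).
Parents of W: {K, L}.
Enumerating:
  P1: W <- K -> A <- C -> G
  P2: W <- K -> A <- G
  P3: W <- L -> C -> G
  P4: W <- L -> C -> A <- G
That exhausts the simple backdoor paths. Count: 4.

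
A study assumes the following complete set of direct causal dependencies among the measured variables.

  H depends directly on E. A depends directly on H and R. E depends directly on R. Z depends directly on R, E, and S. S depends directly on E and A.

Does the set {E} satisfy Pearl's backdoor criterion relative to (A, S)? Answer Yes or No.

Yes

Backdoor paths from A to S (paths whose first edge points into A):
  P1: A <- R -> E -> S
  P2: A <- R -> E -> Z <- S
  P3: A <- R -> Z <- E -> S
  P4: A <- R -> Z <- S
  P5: A <- H <- E <- R -> Z <- S
  P6: A <- H <- E -> S
  P7: A <- H <- E -> Z <- S
Condition 1 (no descendant of A in the set): holds — descendants of A are {S, Z}; none are in {E}.
Condition 2 (every backdoor path blocked by {E}):
  P1: blocked at chain node E ∈ conditioning set.
  P2: blocked at chain node E ∈ conditioning set.
  P3: blocked at collider Z (neither it nor any descendant is in the conditioning set).
  P4: blocked at collider Z (neither it nor any descendant is in the conditioning set).
  P5: blocked at chain node E ∈ conditioning set.
  P6: blocked at fork node E ∈ conditioning set.
  P7: blocked at fork node E ∈ conditioning set.
{E} satisfies the backdoor criterion.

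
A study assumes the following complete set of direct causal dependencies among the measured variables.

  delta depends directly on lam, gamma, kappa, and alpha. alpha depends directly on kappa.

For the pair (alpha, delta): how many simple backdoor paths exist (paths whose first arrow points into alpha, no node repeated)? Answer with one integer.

1

A backdoor path from alpha to delta is any simple undirected path whose first edge points into alpha (i.e. leaves alpha via a parent).
Parents of alpha: {kappa}.
Enumerating:
  P1: alpha <- kappa -> delta
That exhausts the simple backdoor paths. Count: 1.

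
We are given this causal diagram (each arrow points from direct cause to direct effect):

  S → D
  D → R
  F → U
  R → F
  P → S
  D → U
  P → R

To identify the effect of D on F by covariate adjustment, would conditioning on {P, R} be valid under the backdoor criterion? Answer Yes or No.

Backdoor paths from D to F (paths whose first edge points into D):
  P1: D <- S <- P -> R -> F
Condition 1 (no descendant of D in the set): FAILS — R is a descendant of D.
Condition 2 (every backdoor path blocked by {P, R}):
  P1: blocked at fork node P ∈ conditioning set.
{P, R} does not satisfy the backdoor criterion.

No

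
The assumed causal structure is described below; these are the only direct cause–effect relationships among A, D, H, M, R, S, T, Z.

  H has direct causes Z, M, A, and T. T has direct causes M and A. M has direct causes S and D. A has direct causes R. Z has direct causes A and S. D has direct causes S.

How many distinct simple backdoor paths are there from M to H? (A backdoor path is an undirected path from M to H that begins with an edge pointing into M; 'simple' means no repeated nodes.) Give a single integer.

A backdoor path from M to H is any simple undirected path whose first edge points into M (i.e. leaves M via a parent).
Parents of M: {D, S}.
Enumerating:
  P1: M <- S -> Z <- A -> T -> H
  P2: M <- S -> Z <- A -> H
  P3: M <- S -> Z -> H
  P4: M <- D <- S -> Z <- A -> T -> H
  P5: M <- D <- S -> Z <- A -> H
  P6: M <- D <- S -> Z -> H
That exhausts the simple backdoor paths. Count: 6.

6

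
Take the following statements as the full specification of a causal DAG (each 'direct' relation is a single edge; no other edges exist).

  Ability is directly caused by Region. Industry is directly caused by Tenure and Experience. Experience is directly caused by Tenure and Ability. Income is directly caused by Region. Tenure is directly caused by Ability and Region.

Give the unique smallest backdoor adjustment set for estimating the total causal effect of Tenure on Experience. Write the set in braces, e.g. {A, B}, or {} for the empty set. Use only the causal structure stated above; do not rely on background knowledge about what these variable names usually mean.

{Ability}

Variables eligible for adjustment (non-descendants of Tenure, excluding Tenure and Experience): {Ability, Income, Region}.
Backdoor paths from Tenure to Experience:
  P1: Tenure <- Region -> Ability -> Experience
  P2: Tenure <- Ability -> Experience
The empty set is not sufficient: P1 (Tenure <- Region -> Ability -> Experience) has no collider blocking it and no conditioned non-collider, so it is open.
Try {Ability}:
  P1: blocked at chain node Ability ∈ conditioning set.
  P2: blocked at fork node Ability ∈ conditioning set.
{Ability} contains no descendant of Tenure and blocks every backdoor path.
No other singleton works — e.g. {Region} leaves P2 open — so {Ability} is the unique smallest valid adjustment set.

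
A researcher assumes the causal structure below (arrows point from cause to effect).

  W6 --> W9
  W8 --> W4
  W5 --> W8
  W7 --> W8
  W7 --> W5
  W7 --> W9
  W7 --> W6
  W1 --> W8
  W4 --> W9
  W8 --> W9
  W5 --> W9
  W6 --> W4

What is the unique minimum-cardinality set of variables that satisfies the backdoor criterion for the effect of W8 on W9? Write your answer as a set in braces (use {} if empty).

Variables eligible for adjustment (non-descendants of W8, excluding W8 and W9): {W1, W5, W6, W7}.
Backdoor paths from W8 to W9:
  P1: W8 <- W7 -> W5 -> W9
  P2: W8 <- W7 -> W6 -> W4 -> W9
  P3: W8 <- W7 -> W6 -> W9
  P4: W8 <- W7 -> W9
  P5: W8 <- W5 <- W7 -> W6 -> W4 -> W9
  P6: W8 <- W5 <- W7 -> W6 -> W9
  P7: W8 <- W5 <- W7 -> W9
  P8: W8 <- W5 -> W9
The empty set is not sufficient: P1 (W8 <- W7 -> W5 -> W9) has no collider blocking it and no conditioned non-collider, so it is open.
Try {W5, W7}:
  P1: blocked at fork node W7 ∈ conditioning set.
  P2: blocked at fork node W7 ∈ conditioning set.
  P3: blocked at fork node W7 ∈ conditioning set.
  P4: blocked at fork node W7 ∈ conditioning set.
  P5: blocked at chain node W5 ∈ conditioning set.
  P6: blocked at chain node W5 ∈ conditioning set.
  P7: blocked at chain node W5 ∈ conditioning set.
  P8: blocked at fork node W5 ∈ conditioning set.
{W5, W7} contains no descendant of W8 and blocks every backdoor path.
Every element of {W5, W7} is needed (dropping W5 leaves P8 open; dropping W7 leaves P2 open), so no proper subset is valid.
Among all size-2 subsets of the eligible variables, only {W5, W7} blocks every backdoor path, so it is the unique smallest valid adjustment set.

{W5, W7}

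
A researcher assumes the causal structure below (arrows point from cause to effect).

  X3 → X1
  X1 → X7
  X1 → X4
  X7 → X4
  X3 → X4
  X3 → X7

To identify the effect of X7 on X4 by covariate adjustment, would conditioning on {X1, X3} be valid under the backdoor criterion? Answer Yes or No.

Backdoor paths from X7 to X4 (paths whose first edge points into X7):
  P1: X7 <- X3 -> X1 -> X4
  P2: X7 <- X3 -> X4
  P3: X7 <- X1 <- X3 -> X4
  P4: X7 <- X1 -> X4
Condition 1 (no descendant of X7 in the set): holds — descendants of X7 are {X4}; none are in {X1, X3}.
Condition 2 (every backdoor path blocked by {X1, X3}):
  P1: blocked at fork node X3 ∈ conditioning set.
  P2: blocked at fork node X3 ∈ conditioning set.
  P3: blocked at chain node X1 ∈ conditioning set.
  P4: blocked at fork node X1 ∈ conditioning set.
{X1, X3} satisfies the backdoor criterion.

Yes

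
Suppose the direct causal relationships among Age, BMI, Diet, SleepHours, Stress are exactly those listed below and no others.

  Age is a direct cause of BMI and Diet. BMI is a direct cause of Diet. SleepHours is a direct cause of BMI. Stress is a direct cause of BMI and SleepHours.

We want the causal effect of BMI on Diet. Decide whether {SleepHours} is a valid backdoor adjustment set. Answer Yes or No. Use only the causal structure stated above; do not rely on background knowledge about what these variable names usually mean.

Backdoor paths from BMI to Diet (paths whose first edge points into BMI):
  P1: BMI <- Age -> Diet
Condition 1 (no descendant of BMI in the set): holds — descendants of BMI are {Diet}; none are in {SleepHours}.
Condition 2 (every backdoor path blocked by {SleepHours}):
  P1: open — no interior node is in the conditioning set.
{SleepHours} does not satisfy the backdoor criterion.

No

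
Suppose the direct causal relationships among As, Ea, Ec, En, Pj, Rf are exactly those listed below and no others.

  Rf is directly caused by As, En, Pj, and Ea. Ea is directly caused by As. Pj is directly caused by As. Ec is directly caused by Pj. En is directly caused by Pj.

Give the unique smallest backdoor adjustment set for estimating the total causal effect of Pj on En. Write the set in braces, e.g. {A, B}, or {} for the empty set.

{}

Variables eligible for adjustment (non-descendants of Pj, excluding Pj and En): {As, Ea}.
Backdoor paths from Pj to En:
  P1: Pj <- As -> Ea -> Rf <- En
  P2: Pj <- As -> Rf <- En
Each backdoor path contains an unconditioned collider, so every path is already blocked with the empty conditioning set:
  P1: blocked at collider Rf (neither it nor any descendant is in the conditioning set).
  P2: blocked at collider Rf (neither it nor any descendant is in the conditioning set).
The empty set is therefore the unique smallest valid set.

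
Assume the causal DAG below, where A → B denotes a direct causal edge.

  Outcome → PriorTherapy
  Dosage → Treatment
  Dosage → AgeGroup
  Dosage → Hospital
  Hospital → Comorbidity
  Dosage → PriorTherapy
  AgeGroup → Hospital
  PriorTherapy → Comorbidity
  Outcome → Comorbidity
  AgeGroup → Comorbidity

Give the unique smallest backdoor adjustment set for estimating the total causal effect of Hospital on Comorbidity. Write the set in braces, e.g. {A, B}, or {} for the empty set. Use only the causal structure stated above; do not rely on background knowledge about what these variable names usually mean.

Variables eligible for adjustment (non-descendants of Hospital, excluding Hospital and Comorbidity): {AgeGroup, Dosage, Outcome, PriorTherapy, Treatment}.
Backdoor paths from Hospital to Comorbidity:
  P1: Hospital <- Dosage -> AgeGroup -> Comorbidity
  P2: Hospital <- Dosage -> PriorTherapy <- Outcome -> Comorbidity
  P3: Hospital <- Dosage -> PriorTherapy -> Comorbidity
  P4: Hospital <- AgeGroup <- Dosage -> PriorTherapy <- Outcome -> Comorbidity
  P5: Hospital <- AgeGroup <- Dosage -> PriorTherapy -> Comorbidity
  P6: Hospital <- AgeGroup -> Comorbidity
The empty set is not sufficient: P1 (Hospital <- Dosage -> AgeGroup -> Comorbidity) has no collider blocking it and no conditioned non-collider, so it is open.
Try {AgeGroup, Dosage}:
  P1: blocked at fork node Dosage ∈ conditioning set.
  P2: blocked at fork node Dosage ∈ conditioning set.
  P3: blocked at fork node Dosage ∈ conditioning set.
  P4: blocked at chain node AgeGroup ∈ conditioning set.
  P5: blocked at chain node AgeGroup ∈ conditioning set.
  P6: blocked at fork node AgeGroup ∈ conditioning set.
{AgeGroup, Dosage} contains no descendant of Hospital and blocks every backdoor path.
Every element of {AgeGroup, Dosage} is needed (dropping AgeGroup leaves P6 open; dropping Dosage leaves P3 open), so no proper subset is valid.
Among all size-2 subsets of the eligible variables, only {AgeGroup, Dosage} blocks every backdoor path, so it is the unique smallest valid adjustment set.

{AgeGroup, Dosage}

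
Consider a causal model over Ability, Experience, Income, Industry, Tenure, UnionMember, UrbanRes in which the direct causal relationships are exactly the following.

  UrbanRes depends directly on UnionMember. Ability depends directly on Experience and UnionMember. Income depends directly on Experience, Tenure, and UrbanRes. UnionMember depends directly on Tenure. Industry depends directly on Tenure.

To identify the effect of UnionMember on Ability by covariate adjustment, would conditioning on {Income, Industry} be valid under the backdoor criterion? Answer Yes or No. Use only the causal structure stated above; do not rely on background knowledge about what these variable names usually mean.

No

Backdoor paths from UnionMember to Ability (paths whose first edge points into UnionMember):
  P1: UnionMember <- Tenure -> Income <- Experience -> Ability
Condition 1 (no descendant of UnionMember in the set): FAILS — Income is a descendant of UnionMember.
Condition 2 (every backdoor path blocked by {Income, Industry}):
  P1: open — collider(s) Income are conditioned on (or have a conditioned descendant) and no non-collider on the path is in the set.
{Income, Industry} does not satisfy the backdoor criterion.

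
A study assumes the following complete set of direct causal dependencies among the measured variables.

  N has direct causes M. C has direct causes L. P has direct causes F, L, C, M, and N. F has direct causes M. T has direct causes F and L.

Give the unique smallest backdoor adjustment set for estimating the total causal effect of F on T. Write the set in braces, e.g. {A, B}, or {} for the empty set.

Variables eligible for adjustment (non-descendants of F, excluding F and T): {C, L, M, N}.
Backdoor paths from F to T:
  P1: F <- M -> N -> P <- L -> T
  P2: F <- M -> N -> P <- C <- L -> T
  P3: F <- M -> P <- L -> T
  P4: F <- M -> P <- C <- L -> T
Each backdoor path contains an unconditioned collider, so every path is already blocked with the empty conditioning set:
  P1: blocked at collider P (neither it nor any descendant is in the conditioning set).
  P2: blocked at collider P (neither it nor any descendant is in the conditioning set).
  P3: blocked at collider P (neither it nor any descendant is in the conditioning set).
  P4: blocked at collider P (neither it nor any descendant is in the conditioning set).
The empty set is therefore the unique smallest valid set.

{}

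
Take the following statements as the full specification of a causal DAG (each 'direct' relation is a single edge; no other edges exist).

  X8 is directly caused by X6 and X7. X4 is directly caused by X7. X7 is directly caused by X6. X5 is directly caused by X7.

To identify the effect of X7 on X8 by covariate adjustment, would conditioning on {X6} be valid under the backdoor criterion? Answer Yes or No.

Yes

Backdoor paths from X7 to X8 (paths whose first edge points into X7):
  P1: X7 <- X6 -> X8
Condition 1 (no descendant of X7 in the set): holds — descendants of X7 are {X4, X5, X8}; none are in {X6}.
Condition 2 (every backdoor path blocked by {X6}):
  P1: blocked at fork node X6 ∈ conditioning set.
{X6} satisfies the backdoor criterion.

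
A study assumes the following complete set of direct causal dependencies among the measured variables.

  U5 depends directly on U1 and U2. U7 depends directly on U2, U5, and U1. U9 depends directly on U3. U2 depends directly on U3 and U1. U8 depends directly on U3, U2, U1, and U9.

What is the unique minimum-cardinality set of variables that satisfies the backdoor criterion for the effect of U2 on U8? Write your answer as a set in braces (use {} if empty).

{U1, U3}

Variables eligible for adjustment (non-descendants of U2, excluding U2 and U8): {U1, U3, U9}.
Backdoor paths from U2 to U8:
  P1: U2 <- U3 -> U9 -> U8
  P2: U2 <- U3 -> U8
  P3: U2 <- U1 -> U8
The empty set is not sufficient: P1 (U2 <- U3 -> U9 -> U8) has no collider blocking it and no conditioned non-collider, so it is open.
Try {U1, U3}:
  P1: blocked at fork node U3 ∈ conditioning set.
  P2: blocked at fork node U3 ∈ conditioning set.
  P3: blocked at fork node U1 ∈ conditioning set.
{U1, U3} contains no descendant of U2 and blocks every backdoor path.
Every element of {U1, U3} is needed (dropping U1 leaves P3 open; dropping U3 leaves P1 open), so no proper subset is valid.
Among all size-2 subsets of the eligible variables, only {U1, U3} blocks every backdoor path, so it is the unique smallest valid adjustment set.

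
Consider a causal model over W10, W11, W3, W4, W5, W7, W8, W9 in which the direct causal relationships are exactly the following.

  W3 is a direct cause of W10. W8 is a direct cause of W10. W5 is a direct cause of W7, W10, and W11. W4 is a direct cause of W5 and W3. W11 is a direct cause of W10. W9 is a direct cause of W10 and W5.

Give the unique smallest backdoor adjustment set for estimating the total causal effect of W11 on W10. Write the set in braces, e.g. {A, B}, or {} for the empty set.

{W5}

Variables eligible for adjustment (non-descendants of W11, excluding W11 and W10): {W3, W4, W5, W7, W8, W9}.
Backdoor paths from W11 to W10:
  P1: W11 <- W5 <- W4 -> W3 -> W10
  P2: W11 <- W5 <- W9 -> W10
  P3: W11 <- W5 -> W10
The empty set is not sufficient: P1 (W11 <- W5 <- W4 -> W3 -> W10) has no collider blocking it and no conditioned non-collider, so it is open.
Try {W5}:
  P1: blocked at chain node W5 ∈ conditioning set.
  P2: blocked at chain node W5 ∈ conditioning set.
  P3: blocked at fork node W5 ∈ conditioning set.
{W5} contains no descendant of W11 and blocks every backdoor path.
No other singleton works — e.g. {W8} leaves P1 open — so {W5} is the unique smallest valid adjustment set.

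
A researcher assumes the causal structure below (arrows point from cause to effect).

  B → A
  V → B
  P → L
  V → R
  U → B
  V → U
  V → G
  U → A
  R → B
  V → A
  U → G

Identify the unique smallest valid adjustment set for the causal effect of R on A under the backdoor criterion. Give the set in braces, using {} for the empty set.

{V}

Variables eligible for adjustment (non-descendants of R, excluding R and A): {G, L, P, U, V}.
Backdoor paths from R to A:
  P1: R <- V -> U -> B -> A
  P2: R <- V -> U -> A
  P3: R <- V -> B <- U -> A
  P4: R <- V -> B -> A
  P5: R <- V -> G <- U -> B -> A
  P6: R <- V -> G <- U -> A
  P7: R <- V -> A
The empty set is not sufficient: P1 (R <- V -> U -> B -> A) has no collider blocking it and no conditioned non-collider, so it is open.
Try {V}:
  P1: blocked at fork node V ∈ conditioning set.
  P2: blocked at fork node V ∈ conditioning set.
  P3: blocked at fork node V ∈ conditioning set.
  P4: blocked at fork node V ∈ conditioning set.
  P5: blocked at fork node V ∈ conditioning set.
  P6: blocked at fork node V ∈ conditioning set.
  P7: blocked at fork node V ∈ conditioning set.
{V} contains no descendant of R and blocks every backdoor path.
No other singleton works — e.g. {P} leaves P1 open — so {V} is the unique smallest valid adjustment set.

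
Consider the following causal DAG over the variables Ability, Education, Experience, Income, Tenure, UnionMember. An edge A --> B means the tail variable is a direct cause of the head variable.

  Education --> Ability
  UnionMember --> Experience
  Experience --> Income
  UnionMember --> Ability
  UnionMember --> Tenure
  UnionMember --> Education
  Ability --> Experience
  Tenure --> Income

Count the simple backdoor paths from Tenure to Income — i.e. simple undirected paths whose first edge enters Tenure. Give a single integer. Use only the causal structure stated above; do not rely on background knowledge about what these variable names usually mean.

A backdoor path from Tenure to Income is any simple undirected path whose first edge points into Tenure (i.e. leaves Tenure via a parent).
Parents of Tenure: {UnionMember}.
Enumerating:
  P1: Tenure <- UnionMember -> Education -> Ability -> Experience -> Income
  P2: Tenure <- UnionMember -> Ability -> Experience -> Income
  P3: Tenure <- UnionMember -> Experience -> Income
That exhausts the simple backdoor paths. Count: 3.

3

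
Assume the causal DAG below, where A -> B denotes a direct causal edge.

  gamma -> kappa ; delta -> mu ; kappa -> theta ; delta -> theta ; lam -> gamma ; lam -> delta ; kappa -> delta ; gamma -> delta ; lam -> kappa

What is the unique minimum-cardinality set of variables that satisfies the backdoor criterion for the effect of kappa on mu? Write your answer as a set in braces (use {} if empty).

Variables eligible for adjustment (non-descendants of kappa, excluding kappa and mu): {gamma, lam}.
Backdoor paths from kappa to mu:
  P1: kappa <- lam -> gamma -> delta -> mu
  P2: kappa <- lam -> delta -> mu
  P3: kappa <- gamma <- lam -> delta -> mu
  P4: kappa <- gamma -> delta -> mu
The empty set is not sufficient: P1 (kappa <- lam -> gamma -> delta -> mu) has no collider blocking it and no conditioned non-collider, so it is open.
Try {gamma, lam}:
  P1: blocked at fork node lam ∈ conditioning set.
  P2: blocked at fork node lam ∈ conditioning set.
  P3: blocked at chain node gamma ∈ conditioning set.
  P4: blocked at fork node gamma ∈ conditioning set.
{gamma, lam} contains no descendant of kappa and blocks every backdoor path.
Every element of {gamma, lam} is needed (dropping gamma leaves P4 open; dropping lam leaves P2 open), so no proper subset is valid.
Among all size-2 subsets of the eligible variables, only {gamma, lam} blocks every backdoor path, so it is the unique smallest valid adjustment set.

{gamma, lam}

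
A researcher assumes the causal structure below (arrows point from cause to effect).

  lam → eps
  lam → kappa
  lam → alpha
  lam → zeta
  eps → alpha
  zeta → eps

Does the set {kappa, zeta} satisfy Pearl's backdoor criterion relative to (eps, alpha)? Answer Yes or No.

Backdoor paths from eps to alpha (paths whose first edge points into eps):
  P1: eps <- lam -> alpha
  P2: eps <- zeta <- lam -> alpha
Condition 1 (no descendant of eps in the set): holds — descendants of eps are {alpha}; none are in {kappa, zeta}.
Condition 2 (every backdoor path blocked by {kappa, zeta}):
  P1: open — no interior node is in the conditioning set.
  P2: blocked at chain node zeta ∈ conditioning set.
{kappa, zeta} does not satisfy the backdoor criterion.

No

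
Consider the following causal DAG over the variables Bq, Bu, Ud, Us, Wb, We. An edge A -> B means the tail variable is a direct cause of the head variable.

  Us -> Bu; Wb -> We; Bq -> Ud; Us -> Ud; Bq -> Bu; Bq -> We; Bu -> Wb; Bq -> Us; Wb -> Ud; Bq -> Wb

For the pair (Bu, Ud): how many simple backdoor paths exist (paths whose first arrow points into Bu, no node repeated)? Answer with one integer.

A backdoor path from Bu to Ud is any simple undirected path whose first edge points into Bu (i.e. leaves Bu via a parent).
Parents of Bu: {Bq, Us}.
Enumerating:
  P1: Bu <- Bq -> Us -> Ud
  P2: Bu <- Bq -> Wb -> Ud
  P3: Bu <- Bq -> Ud
  P4: Bu <- Bq -> We <- Wb -> Ud
  P5: Bu <- Us <- Bq -> Wb -> Ud
  P6: Bu <- Us <- Bq -> Ud
  P7: Bu <- Us <- Bq -> We <- Wb -> Ud
  P8: Bu <- Us -> Ud
That exhausts the simple backdoor paths. Count: 8.

8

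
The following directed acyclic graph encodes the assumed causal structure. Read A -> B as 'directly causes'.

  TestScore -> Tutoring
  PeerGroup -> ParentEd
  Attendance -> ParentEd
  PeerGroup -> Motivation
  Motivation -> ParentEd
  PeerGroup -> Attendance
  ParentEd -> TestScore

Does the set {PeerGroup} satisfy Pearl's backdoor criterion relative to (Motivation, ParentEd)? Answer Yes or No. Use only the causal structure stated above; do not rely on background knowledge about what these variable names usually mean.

Yes

Backdoor paths from Motivation to ParentEd (paths whose first edge points into Motivation):
  P1: Motivation <- PeerGroup -> Attendance -> ParentEd
  P2: Motivation <- PeerGroup -> ParentEd
Condition 1 (no descendant of Motivation in the set): holds — descendants of Motivation are {ParentEd, TestScore, Tutoring}; none are in {PeerGroup}.
Condition 2 (every backdoor path blocked by {PeerGroup}):
  P1: blocked at fork node PeerGroup ∈ conditioning set.
  P2: blocked at fork node PeerGroup ∈ conditioning set.
{PeerGroup} satisfies the backdoor criterion.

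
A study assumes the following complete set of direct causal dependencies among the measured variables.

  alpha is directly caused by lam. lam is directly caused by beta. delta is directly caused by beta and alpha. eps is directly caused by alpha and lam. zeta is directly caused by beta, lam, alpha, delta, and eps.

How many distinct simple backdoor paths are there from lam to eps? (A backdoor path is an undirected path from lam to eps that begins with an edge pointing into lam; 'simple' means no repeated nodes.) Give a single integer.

A backdoor path from lam to eps is any simple undirected path whose first edge points into lam (i.e. leaves lam via a parent).
Parents of lam: {beta}.
Enumerating:
  P1: lam <- beta -> delta <- alpha -> eps
  P2: lam <- beta -> delta <- alpha -> zeta <- eps
  P3: lam <- beta -> delta -> zeta <- alpha -> eps
  P4: lam <- beta -> delta -> zeta <- eps
  P5: lam <- beta -> zeta <- alpha -> eps
  P6: lam <- beta -> zeta <- eps
  P7: lam <- beta -> zeta <- delta <- alpha -> eps
That exhausts the simple backdoor paths. Count: 7.

7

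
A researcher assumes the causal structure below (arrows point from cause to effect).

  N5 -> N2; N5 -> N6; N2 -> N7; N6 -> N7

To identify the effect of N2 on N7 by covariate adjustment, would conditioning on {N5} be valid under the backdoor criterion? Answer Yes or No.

Backdoor paths from N2 to N7 (paths whose first edge points into N2):
  P1: N2 <- N5 -> N6 -> N7
Condition 1 (no descendant of N2 in the set): holds — descendants of N2 are {N7}; none are in {N5}.
Condition 2 (every backdoor path blocked by {N5}):
  P1: blocked at fork node N5 ∈ conditioning set.
{N5} satisfies the backdoor criterion.

Yes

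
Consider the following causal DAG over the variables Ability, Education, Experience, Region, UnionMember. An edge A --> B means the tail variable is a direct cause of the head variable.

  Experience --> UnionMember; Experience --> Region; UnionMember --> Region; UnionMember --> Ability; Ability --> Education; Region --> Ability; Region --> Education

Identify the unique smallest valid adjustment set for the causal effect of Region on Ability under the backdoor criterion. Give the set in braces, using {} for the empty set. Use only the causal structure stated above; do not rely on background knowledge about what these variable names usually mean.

Variables eligible for adjustment (non-descendants of Region, excluding Region and Ability): {Experience, UnionMember}.
Backdoor paths from Region to Ability:
  P1: Region <- Experience -> UnionMember -> Ability
  P2: Region <- UnionMember -> Ability
The empty set is not sufficient: P1 (Region <- Experience -> UnionMember -> Ability) has no collider blocking it and no conditioned non-collider, so it is open.
Try {UnionMember}:
  P1: blocked at chain node UnionMember ∈ conditioning set.
  P2: blocked at fork node UnionMember ∈ conditioning set.
{UnionMember} contains no descendant of Region and blocks every backdoor path.
No other singleton works — e.g. {Experience} leaves P2 open — so {UnionMember} is the unique smallest valid adjustment set.

{UnionMember}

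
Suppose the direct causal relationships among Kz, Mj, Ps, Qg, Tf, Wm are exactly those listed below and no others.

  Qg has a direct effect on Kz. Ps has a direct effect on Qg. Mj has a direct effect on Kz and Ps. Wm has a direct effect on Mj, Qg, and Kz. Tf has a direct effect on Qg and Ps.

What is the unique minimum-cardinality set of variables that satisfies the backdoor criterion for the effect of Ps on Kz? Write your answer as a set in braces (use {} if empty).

Variables eligible for adjustment (non-descendants of Ps, excluding Ps and Kz): {Mj, Tf, Wm}.
Backdoor paths from Ps to Kz:
  P1: Ps <- Tf -> Qg <- Wm -> Mj -> Kz
  P2: Ps <- Tf -> Qg <- Wm -> Kz
  P3: Ps <- Tf -> Qg -> Kz
  P4: Ps <- Mj <- Wm -> Qg -> Kz
  P5: Ps <- Mj <- Wm -> Kz
  P6: Ps <- Mj -> Kz
The empty set is not sufficient: P3 (Ps <- Tf -> Qg -> Kz) has no collider blocking it and no conditioned non-collider, so it is open.
Try {Mj, Tf}:
  P1: blocked at fork node Tf ∈ conditioning set.
  P2: blocked at fork node Tf ∈ conditioning set.
  P3: blocked at fork node Tf ∈ conditioning set.
  P4: blocked at chain node Mj ∈ conditioning set.
  P5: blocked at chain node Mj ∈ conditioning set.
  P6: blocked at fork node Mj ∈ conditioning set.
{Mj, Tf} contains no descendant of Ps and blocks every backdoor path.
Every element of {Mj, Tf} is needed (dropping Mj leaves P4 open; dropping Tf leaves P3 open), so no proper subset is valid.
Among all size-2 subsets of the eligible variables, only {Mj, Tf} blocks every backdoor path, so it is the unique smallest valid adjustment set.

{Mj, Tf}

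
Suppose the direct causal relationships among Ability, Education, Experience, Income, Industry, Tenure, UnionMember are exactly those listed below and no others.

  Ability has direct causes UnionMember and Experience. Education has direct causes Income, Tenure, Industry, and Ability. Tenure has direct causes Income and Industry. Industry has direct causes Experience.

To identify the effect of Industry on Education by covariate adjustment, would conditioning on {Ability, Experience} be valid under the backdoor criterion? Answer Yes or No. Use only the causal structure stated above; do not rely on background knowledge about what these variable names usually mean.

Yes

Backdoor paths from Industry to Education (paths whose first edge points into Industry):
  P1: Industry <- Experience -> Ability -> Education
Condition 1 (no descendant of Industry in the set): holds — descendants of Industry are {Education, Tenure}; none are in {Ability, Experience}.
Condition 2 (every backdoor path blocked by {Ability, Experience}):
  P1: blocked at fork node Experience ∈ conditioning set.
{Ability, Experience} satisfies the backdoor criterion.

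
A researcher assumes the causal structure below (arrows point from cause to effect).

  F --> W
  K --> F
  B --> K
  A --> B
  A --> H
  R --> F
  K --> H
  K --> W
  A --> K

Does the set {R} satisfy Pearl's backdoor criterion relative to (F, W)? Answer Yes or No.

No

Backdoor paths from F to W (paths whose first edge points into F):
  P1: F <- K -> W
Condition 1 (no descendant of F in the set): holds — descendants of F are {W}; none are in {R}.
Condition 2 (every backdoor path blocked by {R}):
  P1: open — no interior node is in the conditioning set.
{R} does not satisfy the backdoor criterion.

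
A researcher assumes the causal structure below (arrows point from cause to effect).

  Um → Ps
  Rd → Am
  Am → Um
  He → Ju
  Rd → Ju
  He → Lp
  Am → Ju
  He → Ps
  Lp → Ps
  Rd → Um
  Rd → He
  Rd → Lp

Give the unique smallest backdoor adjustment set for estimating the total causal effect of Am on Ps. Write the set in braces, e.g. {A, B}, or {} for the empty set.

{Rd}

Variables eligible for adjustment (non-descendants of Am, excluding Am and Ps): {He, Lp, Rd}.
Backdoor paths from Am to Ps:
  P1: Am <- Rd -> He -> Lp -> Ps
  P2: Am <- Rd -> He -> Ps
  P3: Am <- Rd -> Ju <- He -> Lp -> Ps
  P4: Am <- Rd -> Ju <- He -> Ps
  P5: Am <- Rd -> Um -> Ps
  P6: Am <- Rd -> Lp <- He -> Ps
  P7: Am <- Rd -> Lp -> Ps
The empty set is not sufficient: P1 (Am <- Rd -> He -> Lp -> Ps) has no collider blocking it and no conditioned non-collider, so it is open.
Try {Rd}:
  P1: blocked at fork node Rd ∈ conditioning set.
  P2: blocked at fork node Rd ∈ conditioning set.
  P3: blocked at fork node Rd ∈ conditioning set.
  P4: blocked at fork node Rd ∈ conditioning set.
  P5: blocked at fork node Rd ∈ conditioning set.
  P6: blocked at fork node Rd ∈ conditioning set.
  P7: blocked at fork node Rd ∈ conditioning set.
{Rd} contains no descendant of Am and blocks every backdoor path.
No other singleton works — e.g. {He} leaves P5 open — so {Rd} is the unique smallest valid adjustment set.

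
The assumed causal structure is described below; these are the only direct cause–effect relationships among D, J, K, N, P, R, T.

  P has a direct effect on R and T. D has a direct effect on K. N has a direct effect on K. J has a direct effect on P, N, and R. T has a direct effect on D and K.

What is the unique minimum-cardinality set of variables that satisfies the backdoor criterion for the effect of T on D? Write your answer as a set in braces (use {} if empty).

Variables eligible for adjustment (non-descendants of T, excluding T and D): {J, N, P, R}.
Backdoor paths from T to D:
  P1: T <- P <- J -> N -> K <- D
  P2: T <- P -> R <- J -> N -> K <- D
Each backdoor path contains an unconditioned collider, so every path is already blocked with the empty conditioning set:
  P1: blocked at collider K (neither it nor any descendant is in the conditioning set).
  P2: blocked at collider R (neither it nor any descendant is in the conditioning set).
The empty set is therefore the unique smallest valid set.

{}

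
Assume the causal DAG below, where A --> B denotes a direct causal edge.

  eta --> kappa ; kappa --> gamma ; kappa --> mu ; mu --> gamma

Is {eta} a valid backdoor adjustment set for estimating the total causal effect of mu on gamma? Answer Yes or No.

Backdoor paths from mu to gamma (paths whose first edge points into mu):
  P1: mu <- kappa -> gamma
Condition 1 (no descendant of mu in the set): holds — descendants of mu are {gamma}; none are in {eta}.
Condition 2 (every backdoor path blocked by {eta}):
  P1: open — no interior node is in the conditioning set.
{eta} does not satisfy the backdoor criterion.

No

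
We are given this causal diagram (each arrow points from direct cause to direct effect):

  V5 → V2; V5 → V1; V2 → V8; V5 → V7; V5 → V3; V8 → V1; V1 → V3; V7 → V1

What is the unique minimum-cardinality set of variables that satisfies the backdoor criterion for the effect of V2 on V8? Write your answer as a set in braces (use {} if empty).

Variables eligible for adjustment (non-descendants of V2, excluding V2 and V8): {V5, V7}.
Backdoor paths from V2 to V8:
  P1: V2 <- V5 -> V7 -> V1 <- V8
  P2: V2 <- V5 -> V1 <- V8
  P3: V2 <- V5 -> V3 <- V1 <- V8
Each backdoor path contains an unconditioned collider, so every path is already blocked with the empty conditioning set:
  P1: blocked at collider V1 (neither it nor any descendant is in the conditioning set).
  P2: blocked at collider V1 (neither it nor any descendant is in the conditioning set).
  P3: blocked at collider V3 (neither it nor any descendant is in the conditioning set).
The empty set is therefore the unique smallest valid set.

{}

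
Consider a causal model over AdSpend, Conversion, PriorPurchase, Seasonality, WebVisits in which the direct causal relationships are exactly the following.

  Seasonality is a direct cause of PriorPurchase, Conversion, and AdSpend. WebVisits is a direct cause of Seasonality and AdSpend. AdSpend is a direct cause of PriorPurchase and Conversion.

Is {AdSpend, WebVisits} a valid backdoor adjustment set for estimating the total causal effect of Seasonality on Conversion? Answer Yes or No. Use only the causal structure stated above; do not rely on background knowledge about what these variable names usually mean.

No

Backdoor paths from Seasonality to Conversion (paths whose first edge points into Seasonality):
  P1: Seasonality <- WebVisits -> AdSpend -> Conversion
Condition 1 (no descendant of Seasonality in the set): FAILS — AdSpend is a descendant of Seasonality.
Condition 2 (every backdoor path blocked by {AdSpend, WebVisits}):
  P1: blocked at fork node WebVisits ∈ conditioning set.
{AdSpend, WebVisits} does not satisfy the backdoor criterion.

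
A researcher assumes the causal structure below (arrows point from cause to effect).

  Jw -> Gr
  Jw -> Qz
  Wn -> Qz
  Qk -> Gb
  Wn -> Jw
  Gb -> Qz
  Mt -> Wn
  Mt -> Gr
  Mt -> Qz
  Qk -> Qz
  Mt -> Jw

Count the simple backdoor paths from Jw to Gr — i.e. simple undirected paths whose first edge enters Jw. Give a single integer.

A backdoor path from Jw to Gr is any simple undirected path whose first edge points into Jw (i.e. leaves Jw via a parent).
Parents of Jw: {Mt, Wn}.
Enumerating:
  P1: Jw <- Mt -> Gr
  P2: Jw <- Wn <- Mt -> Gr
  P3: Jw <- Wn -> Qz <- Mt -> Gr
That exhausts the simple backdoor paths. Count: 3.

3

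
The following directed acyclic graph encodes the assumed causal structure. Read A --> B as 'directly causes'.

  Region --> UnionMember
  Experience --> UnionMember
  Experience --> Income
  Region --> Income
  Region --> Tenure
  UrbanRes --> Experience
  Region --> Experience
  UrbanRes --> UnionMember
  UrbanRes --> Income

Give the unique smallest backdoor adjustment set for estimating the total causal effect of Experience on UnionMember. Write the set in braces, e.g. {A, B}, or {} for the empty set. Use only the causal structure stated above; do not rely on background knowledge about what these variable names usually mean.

Variables eligible for adjustment (non-descendants of Experience, excluding Experience and UnionMember): {Region, Tenure, UrbanRes}.
Backdoor paths from Experience to UnionMember:
  P1: Experience <- Region -> UnionMember
  P2: Experience <- Region -> Income <- UrbanRes -> UnionMember
  P3: Experience <- UrbanRes -> UnionMember
  P4: Experience <- UrbanRes -> Income <- Region -> UnionMember
The empty set is not sufficient: P1 (Experience <- Region -> UnionMember) has no collider blocking it and no conditioned non-collider, so it is open.
Try {Region, UrbanRes}:
  P1: blocked at fork node Region ∈ conditioning set.
  P2: blocked at fork node Region ∈ conditioning set.
  P3: blocked at fork node UrbanRes ∈ conditioning set.
  P4: blocked at fork node UrbanRes ∈ conditioning set.
{Region, UrbanRes} contains no descendant of Experience and blocks every backdoor path.
Every element of {Region, UrbanRes} is needed (dropping Region leaves P1 open; dropping UrbanRes leaves P3 open), so no proper subset is valid.
Among all size-2 subsets of the eligible variables, only {Region, UrbanRes} blocks every backdoor path, so it is the unique smallest valid adjustment set.

{Region, UrbanRes}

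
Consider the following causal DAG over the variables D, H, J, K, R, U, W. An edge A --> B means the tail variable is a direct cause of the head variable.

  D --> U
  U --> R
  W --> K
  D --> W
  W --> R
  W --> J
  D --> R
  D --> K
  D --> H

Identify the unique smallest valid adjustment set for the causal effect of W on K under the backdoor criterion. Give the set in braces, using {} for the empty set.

Variables eligible for adjustment (non-descendants of W, excluding W and K): {D, H, U}.
Backdoor paths from W to K:
  P1: W <- D -> K
The empty set is not sufficient: P1 (W <- D -> K) has no collider blocking it and no conditioned non-collider, so it is open.
Try {D}:
  P1: blocked at fork node D ∈ conditioning set.
{D} contains no descendant of W and blocks every backdoor path.
No other singleton works — e.g. {U} leaves P1 open — so {D} is the unique smallest valid adjustment set.

{D}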